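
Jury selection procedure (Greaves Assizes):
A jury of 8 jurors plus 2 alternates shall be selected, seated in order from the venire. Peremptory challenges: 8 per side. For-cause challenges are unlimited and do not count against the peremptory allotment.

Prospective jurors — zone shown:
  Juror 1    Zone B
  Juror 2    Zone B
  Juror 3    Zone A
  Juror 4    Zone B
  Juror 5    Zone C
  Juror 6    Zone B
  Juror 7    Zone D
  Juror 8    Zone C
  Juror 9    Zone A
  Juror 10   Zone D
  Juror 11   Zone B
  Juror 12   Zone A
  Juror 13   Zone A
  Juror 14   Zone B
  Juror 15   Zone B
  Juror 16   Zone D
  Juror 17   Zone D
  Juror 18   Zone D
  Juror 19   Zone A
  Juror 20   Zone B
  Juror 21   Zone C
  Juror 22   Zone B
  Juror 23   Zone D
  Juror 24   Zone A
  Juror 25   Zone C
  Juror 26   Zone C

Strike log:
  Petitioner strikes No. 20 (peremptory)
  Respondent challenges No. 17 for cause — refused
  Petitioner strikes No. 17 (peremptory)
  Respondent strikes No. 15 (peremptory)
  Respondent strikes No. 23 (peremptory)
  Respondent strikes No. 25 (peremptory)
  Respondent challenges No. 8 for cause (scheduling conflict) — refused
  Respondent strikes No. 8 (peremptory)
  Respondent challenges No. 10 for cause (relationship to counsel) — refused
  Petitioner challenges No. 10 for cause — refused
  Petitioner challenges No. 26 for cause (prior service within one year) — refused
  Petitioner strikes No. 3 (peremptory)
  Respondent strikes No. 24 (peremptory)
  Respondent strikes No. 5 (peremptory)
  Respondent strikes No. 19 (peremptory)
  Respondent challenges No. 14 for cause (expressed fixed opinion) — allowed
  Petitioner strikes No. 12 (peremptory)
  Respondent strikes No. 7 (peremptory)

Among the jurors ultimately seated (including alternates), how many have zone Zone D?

3

Removed: #3, #5, #7, #8, #12, #14, #15, #17, #19, #20, #23, #24, #25.
Seated (10 incl. alternates): #1, #2, #4, #6, #9, #10, #11, #13, #16, #18.
Of those, in Zone D: #10, #16, #18 → 3.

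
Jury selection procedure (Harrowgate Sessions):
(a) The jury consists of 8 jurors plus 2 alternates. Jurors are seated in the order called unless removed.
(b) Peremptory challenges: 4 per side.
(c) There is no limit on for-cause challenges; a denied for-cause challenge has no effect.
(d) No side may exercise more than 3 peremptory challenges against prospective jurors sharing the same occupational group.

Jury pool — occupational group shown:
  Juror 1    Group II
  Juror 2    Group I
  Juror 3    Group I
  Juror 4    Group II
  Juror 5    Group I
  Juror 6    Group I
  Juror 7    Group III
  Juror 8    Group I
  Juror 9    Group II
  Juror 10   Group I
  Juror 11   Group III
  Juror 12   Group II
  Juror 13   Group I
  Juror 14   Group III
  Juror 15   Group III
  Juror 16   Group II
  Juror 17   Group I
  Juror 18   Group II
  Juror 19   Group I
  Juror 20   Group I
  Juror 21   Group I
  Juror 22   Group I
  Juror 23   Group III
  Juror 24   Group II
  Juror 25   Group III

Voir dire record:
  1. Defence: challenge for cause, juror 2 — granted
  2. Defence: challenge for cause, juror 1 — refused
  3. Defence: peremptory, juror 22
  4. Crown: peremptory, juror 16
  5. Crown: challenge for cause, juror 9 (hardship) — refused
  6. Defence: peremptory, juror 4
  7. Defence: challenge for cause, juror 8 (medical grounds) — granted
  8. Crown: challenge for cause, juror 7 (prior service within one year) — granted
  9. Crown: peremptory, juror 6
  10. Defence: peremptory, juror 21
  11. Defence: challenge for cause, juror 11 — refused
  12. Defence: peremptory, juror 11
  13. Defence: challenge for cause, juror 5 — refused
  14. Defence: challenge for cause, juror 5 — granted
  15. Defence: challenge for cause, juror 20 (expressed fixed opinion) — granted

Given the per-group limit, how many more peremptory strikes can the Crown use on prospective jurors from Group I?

Crown peremptories so far: #16, #6 — 2 of 4 used, 2 left overall.
Against Group I: #6 — 1 used; per-group cap 3 leaves 2.
Binding limit: min(2, 2) = 2.

2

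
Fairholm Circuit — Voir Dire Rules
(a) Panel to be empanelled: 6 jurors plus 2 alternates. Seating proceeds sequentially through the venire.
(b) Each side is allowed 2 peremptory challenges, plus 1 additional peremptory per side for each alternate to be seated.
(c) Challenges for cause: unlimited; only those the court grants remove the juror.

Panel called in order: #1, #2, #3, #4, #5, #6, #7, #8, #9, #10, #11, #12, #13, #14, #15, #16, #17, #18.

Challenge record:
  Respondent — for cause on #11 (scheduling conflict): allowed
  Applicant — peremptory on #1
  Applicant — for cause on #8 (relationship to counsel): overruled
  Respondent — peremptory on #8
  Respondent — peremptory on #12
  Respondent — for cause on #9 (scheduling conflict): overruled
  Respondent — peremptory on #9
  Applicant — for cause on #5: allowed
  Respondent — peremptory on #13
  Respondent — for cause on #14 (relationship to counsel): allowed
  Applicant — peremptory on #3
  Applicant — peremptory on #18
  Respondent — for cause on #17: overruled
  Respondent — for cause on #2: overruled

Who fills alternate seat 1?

Removed: #1, #3, #5, #8, #9, #11, #12, #13, #14, #18. (#2, #17 stay — for-cause denied.)
Seating in order: seats 1–6 → #2, #4, #6, #7, #10, #15; alternates → #16, #17.
So alternate 1 is #16.

16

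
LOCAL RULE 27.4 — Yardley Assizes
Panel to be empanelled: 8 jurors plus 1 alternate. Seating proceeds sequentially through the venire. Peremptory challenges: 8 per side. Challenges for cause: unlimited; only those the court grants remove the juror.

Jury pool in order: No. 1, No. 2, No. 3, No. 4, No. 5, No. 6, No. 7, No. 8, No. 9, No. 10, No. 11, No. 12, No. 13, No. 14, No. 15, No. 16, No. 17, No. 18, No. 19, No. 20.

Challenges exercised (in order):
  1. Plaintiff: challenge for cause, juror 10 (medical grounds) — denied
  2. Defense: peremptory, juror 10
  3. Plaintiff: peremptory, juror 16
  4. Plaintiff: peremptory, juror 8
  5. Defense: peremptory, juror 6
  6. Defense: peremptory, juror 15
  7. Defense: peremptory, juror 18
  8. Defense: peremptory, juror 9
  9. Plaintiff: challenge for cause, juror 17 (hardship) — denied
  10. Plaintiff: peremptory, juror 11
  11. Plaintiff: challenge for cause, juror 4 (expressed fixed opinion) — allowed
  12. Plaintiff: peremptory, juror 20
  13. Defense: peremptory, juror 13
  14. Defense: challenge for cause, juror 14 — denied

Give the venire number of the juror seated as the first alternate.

19

Removed: #4, #6, #8, #9, #10, #11, #13, #15, #16, #18, #20. (#14, #17 stay — for-cause denied.)
Seating in order: seats 1–8 → #1, #2, #3, #5, #7, #12, #14, #17; alternates → #19.
So alternate 1 is #19.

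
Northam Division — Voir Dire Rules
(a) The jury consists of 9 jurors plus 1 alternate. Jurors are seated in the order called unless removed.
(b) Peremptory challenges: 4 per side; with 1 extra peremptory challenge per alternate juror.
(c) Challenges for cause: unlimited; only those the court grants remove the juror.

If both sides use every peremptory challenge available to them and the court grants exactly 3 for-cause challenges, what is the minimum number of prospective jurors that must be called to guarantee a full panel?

23

Seats to fill: 9 + 1 alternates = 10.
Peremptories: 4 + 1×1 = 5 per side × 2 sides = 10.
For-cause removals: 3.
Minimum venire: 10 + 10 + 3 = 23.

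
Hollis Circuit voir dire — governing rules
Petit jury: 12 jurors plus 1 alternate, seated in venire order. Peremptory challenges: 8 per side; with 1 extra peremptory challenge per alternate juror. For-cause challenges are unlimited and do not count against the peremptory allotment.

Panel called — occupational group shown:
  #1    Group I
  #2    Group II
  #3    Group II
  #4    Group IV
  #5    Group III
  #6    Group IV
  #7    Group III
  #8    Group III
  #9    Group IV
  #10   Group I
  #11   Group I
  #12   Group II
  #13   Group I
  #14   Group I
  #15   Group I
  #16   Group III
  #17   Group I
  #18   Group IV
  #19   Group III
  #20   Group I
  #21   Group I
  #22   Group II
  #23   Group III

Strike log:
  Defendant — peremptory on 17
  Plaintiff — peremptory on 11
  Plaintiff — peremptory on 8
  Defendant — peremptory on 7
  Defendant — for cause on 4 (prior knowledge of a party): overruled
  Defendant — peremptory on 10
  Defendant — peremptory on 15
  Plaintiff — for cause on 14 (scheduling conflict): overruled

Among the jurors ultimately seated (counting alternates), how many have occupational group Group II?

3

Removed: #7, #8, #10, #11, #15, #17.
Seated (13 incl. alternates): #1, #2, #3, #4, #5, #6, #9, #12, #13, #14, #16, #18, #19.
Of those, in Group II: #2, #3, #12 → 3.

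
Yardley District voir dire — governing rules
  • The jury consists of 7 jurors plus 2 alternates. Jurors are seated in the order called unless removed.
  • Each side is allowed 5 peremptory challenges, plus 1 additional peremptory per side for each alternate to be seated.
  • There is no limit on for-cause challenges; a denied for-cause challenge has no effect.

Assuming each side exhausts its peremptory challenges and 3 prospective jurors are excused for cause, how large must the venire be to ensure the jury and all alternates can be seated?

Seats to fill: 7 + 2 alternates = 9.
Peremptories: 5 + 1×2 = 7 per side × 2 sides = 14.
For-cause removals: 3.
Minimum venire: 9 + 14 + 3 = 26.

26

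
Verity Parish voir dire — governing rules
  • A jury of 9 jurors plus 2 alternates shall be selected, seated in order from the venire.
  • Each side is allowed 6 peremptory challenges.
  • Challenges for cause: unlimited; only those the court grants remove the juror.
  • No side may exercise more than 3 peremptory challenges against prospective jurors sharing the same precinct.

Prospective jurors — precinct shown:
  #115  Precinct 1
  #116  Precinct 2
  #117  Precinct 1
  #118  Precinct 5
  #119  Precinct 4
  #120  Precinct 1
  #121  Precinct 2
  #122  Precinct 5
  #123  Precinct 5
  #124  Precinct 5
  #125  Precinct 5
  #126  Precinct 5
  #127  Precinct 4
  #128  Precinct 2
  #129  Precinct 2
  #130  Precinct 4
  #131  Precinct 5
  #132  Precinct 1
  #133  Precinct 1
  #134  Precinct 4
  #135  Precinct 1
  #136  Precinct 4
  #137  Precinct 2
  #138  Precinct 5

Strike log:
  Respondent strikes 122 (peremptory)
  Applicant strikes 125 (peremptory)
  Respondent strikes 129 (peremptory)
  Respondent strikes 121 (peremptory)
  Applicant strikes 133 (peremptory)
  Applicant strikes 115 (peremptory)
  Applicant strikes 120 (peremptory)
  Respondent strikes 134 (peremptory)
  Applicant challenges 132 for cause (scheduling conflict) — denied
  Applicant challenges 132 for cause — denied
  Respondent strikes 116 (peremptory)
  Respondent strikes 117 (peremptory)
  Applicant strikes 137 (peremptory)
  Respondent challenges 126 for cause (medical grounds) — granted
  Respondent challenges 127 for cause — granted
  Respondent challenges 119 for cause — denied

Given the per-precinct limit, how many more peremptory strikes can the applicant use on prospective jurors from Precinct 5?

1

Applicant peremptories so far: #125, #133, #115, #120, #137 — 5 of 6 used, 1 left overall.
Against Precinct 5: #125 — 1 used; per-precinct cap 3 leaves 2.
Binding limit: min(1, 2) = 1.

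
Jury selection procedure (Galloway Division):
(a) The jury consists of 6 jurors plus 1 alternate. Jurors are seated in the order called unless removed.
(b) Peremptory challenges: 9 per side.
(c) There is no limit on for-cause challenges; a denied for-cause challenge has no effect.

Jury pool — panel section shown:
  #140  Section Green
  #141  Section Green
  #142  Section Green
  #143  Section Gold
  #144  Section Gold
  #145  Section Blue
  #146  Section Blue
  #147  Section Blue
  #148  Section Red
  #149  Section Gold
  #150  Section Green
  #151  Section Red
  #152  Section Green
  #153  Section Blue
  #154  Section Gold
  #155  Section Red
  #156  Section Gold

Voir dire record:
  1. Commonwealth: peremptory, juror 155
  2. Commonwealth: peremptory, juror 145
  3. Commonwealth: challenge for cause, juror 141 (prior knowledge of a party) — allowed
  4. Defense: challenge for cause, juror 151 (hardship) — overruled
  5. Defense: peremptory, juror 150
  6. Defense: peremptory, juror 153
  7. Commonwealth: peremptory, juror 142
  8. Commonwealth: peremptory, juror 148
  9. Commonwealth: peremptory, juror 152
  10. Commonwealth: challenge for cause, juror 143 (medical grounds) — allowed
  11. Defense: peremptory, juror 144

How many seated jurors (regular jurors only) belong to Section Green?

Removed: #141, #142, #143, #144, #145, #148, #150, #152, #153, #155.
Seated jurors 1–6: #140, #146, #147, #149, #151, #154 (alternates #156 not counted).
Of those, in Section Green: #140 → 1.

1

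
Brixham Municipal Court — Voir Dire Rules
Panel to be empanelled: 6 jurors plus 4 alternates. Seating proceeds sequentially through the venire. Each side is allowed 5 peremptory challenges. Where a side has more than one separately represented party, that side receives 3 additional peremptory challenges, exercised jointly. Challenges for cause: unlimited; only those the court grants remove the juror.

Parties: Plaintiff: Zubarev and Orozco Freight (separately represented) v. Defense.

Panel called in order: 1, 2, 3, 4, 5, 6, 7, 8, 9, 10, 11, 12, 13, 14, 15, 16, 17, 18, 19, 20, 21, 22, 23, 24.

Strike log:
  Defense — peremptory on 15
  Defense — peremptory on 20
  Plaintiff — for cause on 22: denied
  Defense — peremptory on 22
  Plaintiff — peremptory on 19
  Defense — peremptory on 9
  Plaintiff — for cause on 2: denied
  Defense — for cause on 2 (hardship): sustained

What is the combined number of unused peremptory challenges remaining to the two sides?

8

Plaintiff allotment: 5 base + 3 multi-party = 8. Defense allotment: 5.
Plaintiff peremptories used: #19 — 1 (for-cause on #22, #2 don't count).
Defense peremptories used: #15, #20, #22, #9 — 4 (the for-cause on #2 doesn't count).
Remaining: (8 − 1) + (5 − 4) = 8.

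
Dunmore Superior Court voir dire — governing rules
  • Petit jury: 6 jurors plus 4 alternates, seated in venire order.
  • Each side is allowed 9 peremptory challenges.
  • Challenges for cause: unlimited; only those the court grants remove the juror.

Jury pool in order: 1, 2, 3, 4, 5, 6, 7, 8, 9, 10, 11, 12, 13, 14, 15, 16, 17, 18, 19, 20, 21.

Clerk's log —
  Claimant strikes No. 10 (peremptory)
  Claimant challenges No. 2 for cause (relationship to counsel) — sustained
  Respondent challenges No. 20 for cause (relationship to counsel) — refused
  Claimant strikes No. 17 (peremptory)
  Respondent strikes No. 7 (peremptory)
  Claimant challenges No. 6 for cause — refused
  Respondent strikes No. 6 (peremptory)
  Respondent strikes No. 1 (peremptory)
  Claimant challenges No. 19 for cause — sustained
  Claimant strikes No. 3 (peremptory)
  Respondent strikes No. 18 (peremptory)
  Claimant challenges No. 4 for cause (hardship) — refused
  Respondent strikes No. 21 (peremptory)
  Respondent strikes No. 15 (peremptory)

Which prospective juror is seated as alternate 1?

Removed: #1, #2, #3, #6, #7, #10, #15, #17, #18, #19, #21. (#4, #20 stay — for-cause denied.)
Seating in order: seats 1–6 → #4, #5, #8, #9, #11, #12; alternates → #13, #14, #16, #20.
So alternate 1 is #13.

13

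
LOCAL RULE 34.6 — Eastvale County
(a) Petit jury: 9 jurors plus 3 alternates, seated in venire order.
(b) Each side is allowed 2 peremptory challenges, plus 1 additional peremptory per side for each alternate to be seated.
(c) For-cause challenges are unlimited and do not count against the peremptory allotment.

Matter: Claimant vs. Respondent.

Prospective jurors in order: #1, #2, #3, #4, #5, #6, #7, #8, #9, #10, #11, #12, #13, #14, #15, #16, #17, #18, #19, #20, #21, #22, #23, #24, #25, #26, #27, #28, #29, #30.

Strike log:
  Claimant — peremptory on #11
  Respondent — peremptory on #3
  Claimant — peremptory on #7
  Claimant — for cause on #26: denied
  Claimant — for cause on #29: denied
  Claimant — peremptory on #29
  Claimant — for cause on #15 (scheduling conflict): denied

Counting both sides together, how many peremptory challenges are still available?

6

Claimant allotment: 2 base + 1 × 3 alternates = 5. Respondent allotment: 2 base + 1 × 3 alternates = 5.
Claimant peremptories used: #11, #7, #29 — 3 (for-cause on #26, #29, #15 don't count).
Respondent peremptories used: #3 — 1.
Remaining: (5 − 3) + (5 − 1) = 6.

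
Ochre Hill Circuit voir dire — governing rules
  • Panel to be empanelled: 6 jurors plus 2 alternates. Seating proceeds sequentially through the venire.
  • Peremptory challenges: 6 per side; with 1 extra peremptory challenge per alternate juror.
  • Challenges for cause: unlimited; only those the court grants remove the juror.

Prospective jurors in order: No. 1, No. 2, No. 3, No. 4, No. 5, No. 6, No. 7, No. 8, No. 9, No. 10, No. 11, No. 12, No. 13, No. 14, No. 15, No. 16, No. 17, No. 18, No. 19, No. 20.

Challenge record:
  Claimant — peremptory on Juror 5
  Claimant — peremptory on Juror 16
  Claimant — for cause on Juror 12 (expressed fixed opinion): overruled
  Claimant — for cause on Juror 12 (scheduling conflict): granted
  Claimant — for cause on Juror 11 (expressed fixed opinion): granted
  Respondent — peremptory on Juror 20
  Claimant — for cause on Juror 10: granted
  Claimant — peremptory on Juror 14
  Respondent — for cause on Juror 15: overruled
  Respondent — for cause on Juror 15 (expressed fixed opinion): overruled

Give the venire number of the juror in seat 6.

7

Removed: #5, #10, #11, #12, #14, #16, #20. (#15 stays — for-cause denied.)
Filling seats in venire order through position 6: #1, #2, #3, #4, #6, #7.
So seat 6 is #7.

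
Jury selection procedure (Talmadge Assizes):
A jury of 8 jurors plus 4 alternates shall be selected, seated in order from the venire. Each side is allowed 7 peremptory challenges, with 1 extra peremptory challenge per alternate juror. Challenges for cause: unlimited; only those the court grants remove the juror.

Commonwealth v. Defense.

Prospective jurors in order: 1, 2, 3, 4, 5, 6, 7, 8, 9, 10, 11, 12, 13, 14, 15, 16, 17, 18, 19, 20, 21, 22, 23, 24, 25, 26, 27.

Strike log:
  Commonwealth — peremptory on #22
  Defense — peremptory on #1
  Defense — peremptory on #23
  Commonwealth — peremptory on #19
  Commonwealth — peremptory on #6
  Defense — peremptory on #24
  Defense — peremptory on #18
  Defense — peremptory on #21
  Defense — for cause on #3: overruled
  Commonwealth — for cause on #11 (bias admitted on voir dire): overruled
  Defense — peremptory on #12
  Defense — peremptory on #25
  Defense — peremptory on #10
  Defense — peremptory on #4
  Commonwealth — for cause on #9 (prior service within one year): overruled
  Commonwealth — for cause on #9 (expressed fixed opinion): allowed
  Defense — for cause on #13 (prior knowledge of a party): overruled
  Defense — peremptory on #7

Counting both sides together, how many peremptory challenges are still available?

Commonwealth allotment: 7 base + 1 × 4 alternates = 11. Defense allotment: 7 base + 1 × 4 alternates = 11.
Commonwealth peremptories used: #22, #19, #6 — 3 (for-cause on #11, #9, #9 don't count).
Defense peremptories used: #1, #23, #24, #18, #21, #12, #25, #10, #4, #7 — 10 (for-cause on #3, #13 don't count).
Remaining: (11 − 3) + (11 − 10) = 9.

9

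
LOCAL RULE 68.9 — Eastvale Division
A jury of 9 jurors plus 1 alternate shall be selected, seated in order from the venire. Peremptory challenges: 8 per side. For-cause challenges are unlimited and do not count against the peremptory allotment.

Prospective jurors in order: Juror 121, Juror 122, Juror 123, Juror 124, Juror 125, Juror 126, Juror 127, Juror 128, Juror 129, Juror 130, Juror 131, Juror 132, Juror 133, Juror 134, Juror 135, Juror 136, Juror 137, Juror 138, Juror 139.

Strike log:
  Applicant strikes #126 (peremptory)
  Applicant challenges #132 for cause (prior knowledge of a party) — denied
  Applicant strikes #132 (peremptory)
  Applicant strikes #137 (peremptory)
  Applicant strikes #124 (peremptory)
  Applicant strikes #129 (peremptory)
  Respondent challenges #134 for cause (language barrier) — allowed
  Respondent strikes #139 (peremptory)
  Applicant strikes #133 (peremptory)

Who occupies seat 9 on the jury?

135

Removed: #124, #126, #129, #132, #133, #134, #137, #139.
Filling seats in venire order through position 9: #121, #122, #123, #125, #127, #128, #130, #131, #135.
So seat 9 is #135.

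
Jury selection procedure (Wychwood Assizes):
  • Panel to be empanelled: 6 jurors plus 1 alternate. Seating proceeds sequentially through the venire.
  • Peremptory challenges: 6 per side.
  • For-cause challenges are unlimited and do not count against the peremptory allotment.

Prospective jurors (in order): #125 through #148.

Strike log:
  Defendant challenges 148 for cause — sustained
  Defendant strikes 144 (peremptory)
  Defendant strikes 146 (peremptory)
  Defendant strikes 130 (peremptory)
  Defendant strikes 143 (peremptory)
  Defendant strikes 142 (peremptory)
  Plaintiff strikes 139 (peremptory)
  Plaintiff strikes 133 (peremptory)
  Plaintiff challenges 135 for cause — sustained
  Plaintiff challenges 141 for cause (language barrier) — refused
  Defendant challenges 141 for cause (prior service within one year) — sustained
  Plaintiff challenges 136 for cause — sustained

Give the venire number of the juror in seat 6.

Removed: #130, #133, #135, #136, #139, #141, #142, #143, #144, #146, #148.
Seating in order: seats 1–6 → #125, #126, #127, #128, #129, #131; alternates → #132.
So seat 6 is #131.

131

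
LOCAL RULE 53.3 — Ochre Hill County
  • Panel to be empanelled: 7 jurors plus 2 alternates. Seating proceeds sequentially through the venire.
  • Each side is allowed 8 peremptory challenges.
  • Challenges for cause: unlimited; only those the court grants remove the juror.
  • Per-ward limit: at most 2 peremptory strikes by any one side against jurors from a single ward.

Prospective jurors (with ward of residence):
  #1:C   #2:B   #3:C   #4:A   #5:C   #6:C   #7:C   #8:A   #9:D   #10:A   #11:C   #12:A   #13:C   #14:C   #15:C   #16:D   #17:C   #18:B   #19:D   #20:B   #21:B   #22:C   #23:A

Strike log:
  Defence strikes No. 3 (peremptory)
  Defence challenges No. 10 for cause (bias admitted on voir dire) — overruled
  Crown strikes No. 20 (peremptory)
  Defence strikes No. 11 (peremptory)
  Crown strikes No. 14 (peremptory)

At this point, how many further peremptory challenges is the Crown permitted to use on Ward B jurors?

1

Crown peremptories so far: #20, #14 — 2 of 8 used, 6 left overall.
Against Ward B: #20 — 1 used; per-ward cap 2 leaves 1.
Binding limit: min(6, 1) = 1.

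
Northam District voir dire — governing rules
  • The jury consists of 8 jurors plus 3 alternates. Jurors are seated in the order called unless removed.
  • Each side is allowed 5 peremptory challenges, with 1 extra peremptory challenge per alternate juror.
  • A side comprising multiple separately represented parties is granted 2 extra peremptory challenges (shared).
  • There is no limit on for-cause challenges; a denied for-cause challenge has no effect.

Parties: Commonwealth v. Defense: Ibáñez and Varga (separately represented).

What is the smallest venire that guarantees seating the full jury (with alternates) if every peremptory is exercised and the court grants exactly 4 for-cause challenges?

Seats to fill: 8 + 3 alternates = 11.
Peremptories — Commonwealth: 5 + 1×3 = 8; Defense: 5 + 1×3 + 2 = 10; total 18.
For-cause removals: 4.
Minimum venire: 11 + 18 + 4 = 33.

33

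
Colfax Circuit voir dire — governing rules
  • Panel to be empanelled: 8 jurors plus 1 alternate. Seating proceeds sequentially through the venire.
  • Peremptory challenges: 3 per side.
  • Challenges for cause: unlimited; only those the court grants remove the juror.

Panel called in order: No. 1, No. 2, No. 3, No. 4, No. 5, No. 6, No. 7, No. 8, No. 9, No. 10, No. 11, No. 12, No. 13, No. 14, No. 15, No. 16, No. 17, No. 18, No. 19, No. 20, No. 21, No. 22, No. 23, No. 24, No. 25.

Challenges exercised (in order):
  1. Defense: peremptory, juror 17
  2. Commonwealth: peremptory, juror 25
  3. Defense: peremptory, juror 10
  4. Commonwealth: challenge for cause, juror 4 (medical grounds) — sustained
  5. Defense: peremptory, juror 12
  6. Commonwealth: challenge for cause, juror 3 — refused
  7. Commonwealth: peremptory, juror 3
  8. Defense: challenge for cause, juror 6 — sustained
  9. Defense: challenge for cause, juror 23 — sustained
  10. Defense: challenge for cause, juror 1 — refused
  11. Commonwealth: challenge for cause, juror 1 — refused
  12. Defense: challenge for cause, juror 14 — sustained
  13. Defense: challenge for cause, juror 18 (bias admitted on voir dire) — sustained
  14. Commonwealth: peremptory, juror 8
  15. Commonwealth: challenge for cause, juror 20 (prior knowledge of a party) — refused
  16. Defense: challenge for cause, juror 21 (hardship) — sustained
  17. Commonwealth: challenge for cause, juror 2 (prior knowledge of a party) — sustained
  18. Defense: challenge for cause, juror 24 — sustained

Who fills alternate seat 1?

Removed: #2, #3, #4, #6, #8, #10, #12, #14, #17, #18, #21, #23, #24, #25. (#1, #20 stay — for-cause denied.)
Seating in order: seats 1–8 → #1, #5, #7, #9, #11, #13, #15, #16; alternates → #19.
So alternate 1 is #19.

19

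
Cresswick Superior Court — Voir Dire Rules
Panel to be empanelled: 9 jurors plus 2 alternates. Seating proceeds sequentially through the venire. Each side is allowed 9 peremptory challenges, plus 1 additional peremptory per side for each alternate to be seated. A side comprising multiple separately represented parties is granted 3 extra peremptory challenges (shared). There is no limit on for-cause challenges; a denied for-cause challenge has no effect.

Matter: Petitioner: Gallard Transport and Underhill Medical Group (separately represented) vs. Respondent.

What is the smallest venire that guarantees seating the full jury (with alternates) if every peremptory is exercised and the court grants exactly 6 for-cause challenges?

Seats to fill: 9 + 2 alternates = 11.
Peremptories — Petitioner: 9 + 1×2 + 3 = 14; Respondent: 9 + 1×2 = 11; total 25.
For-cause removals: 6.
Minimum venire: 11 + 25 + 6 = 42.

42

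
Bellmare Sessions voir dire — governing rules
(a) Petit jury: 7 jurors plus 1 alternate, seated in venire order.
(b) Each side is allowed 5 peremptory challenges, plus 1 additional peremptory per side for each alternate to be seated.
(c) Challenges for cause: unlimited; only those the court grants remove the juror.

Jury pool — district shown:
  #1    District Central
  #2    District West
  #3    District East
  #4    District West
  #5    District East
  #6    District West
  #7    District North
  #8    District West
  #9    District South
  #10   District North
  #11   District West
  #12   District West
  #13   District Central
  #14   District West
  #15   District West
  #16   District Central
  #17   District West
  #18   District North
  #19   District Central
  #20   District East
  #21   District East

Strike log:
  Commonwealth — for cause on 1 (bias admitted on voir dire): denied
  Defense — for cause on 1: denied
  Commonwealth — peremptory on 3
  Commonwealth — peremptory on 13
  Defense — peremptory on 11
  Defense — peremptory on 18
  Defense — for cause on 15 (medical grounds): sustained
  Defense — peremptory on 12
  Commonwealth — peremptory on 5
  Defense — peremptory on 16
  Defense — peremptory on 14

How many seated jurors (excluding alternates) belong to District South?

1

Removed: #3, #5, #11, #12, #13, #14, #15, #16, #18.
Seated jurors 1–7: #1, #2, #4, #6, #7, #8, #9 (alternates #10 not counted).
Of those, in District South: #9 → 1.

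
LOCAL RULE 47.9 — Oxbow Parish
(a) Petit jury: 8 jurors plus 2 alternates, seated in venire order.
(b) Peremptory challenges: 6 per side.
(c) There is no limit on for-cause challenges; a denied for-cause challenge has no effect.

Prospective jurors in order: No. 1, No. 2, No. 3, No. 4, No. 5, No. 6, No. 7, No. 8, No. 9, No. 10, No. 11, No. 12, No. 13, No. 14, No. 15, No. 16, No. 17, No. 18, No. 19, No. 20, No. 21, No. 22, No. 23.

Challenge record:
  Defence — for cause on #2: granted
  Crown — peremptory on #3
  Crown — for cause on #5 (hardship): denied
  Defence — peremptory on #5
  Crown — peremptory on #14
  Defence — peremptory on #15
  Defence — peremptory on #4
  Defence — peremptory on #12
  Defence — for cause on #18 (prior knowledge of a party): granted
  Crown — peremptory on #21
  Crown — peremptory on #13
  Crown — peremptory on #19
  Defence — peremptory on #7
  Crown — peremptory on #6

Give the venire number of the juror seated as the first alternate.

22

Removed: #2, #3, #4, #5, #6, #7, #12, #13, #14, #15, #18, #19, #21.
Seating in order: seats 1–8 → #1, #8, #9, #10, #11, #16, #17, #20; alternates → #22, #23.
So alternate 1 is #22.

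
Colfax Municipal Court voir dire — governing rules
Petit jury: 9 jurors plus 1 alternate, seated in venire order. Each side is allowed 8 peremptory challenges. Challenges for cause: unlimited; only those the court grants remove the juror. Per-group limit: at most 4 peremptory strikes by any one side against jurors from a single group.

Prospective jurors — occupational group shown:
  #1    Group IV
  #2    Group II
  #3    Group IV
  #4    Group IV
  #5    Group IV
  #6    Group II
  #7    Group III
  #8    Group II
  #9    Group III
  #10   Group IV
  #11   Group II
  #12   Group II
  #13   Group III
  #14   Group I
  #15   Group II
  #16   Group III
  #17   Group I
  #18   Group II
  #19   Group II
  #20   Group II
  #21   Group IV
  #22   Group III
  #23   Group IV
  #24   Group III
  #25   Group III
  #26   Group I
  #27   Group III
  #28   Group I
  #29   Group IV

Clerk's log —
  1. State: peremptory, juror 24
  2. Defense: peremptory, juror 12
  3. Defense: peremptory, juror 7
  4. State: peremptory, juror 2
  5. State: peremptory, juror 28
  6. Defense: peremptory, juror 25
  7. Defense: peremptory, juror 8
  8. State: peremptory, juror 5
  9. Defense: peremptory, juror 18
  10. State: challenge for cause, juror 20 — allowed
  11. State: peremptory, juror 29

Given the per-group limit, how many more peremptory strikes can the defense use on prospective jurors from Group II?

Defense peremptories so far: #12, #7, #25, #8, #18 — 5 of 8 used, 3 left overall.
Against Group II: #12, #8, #18 — 3 used; per-group cap 4 leaves 1.
Binding limit: min(3, 1) = 1.

1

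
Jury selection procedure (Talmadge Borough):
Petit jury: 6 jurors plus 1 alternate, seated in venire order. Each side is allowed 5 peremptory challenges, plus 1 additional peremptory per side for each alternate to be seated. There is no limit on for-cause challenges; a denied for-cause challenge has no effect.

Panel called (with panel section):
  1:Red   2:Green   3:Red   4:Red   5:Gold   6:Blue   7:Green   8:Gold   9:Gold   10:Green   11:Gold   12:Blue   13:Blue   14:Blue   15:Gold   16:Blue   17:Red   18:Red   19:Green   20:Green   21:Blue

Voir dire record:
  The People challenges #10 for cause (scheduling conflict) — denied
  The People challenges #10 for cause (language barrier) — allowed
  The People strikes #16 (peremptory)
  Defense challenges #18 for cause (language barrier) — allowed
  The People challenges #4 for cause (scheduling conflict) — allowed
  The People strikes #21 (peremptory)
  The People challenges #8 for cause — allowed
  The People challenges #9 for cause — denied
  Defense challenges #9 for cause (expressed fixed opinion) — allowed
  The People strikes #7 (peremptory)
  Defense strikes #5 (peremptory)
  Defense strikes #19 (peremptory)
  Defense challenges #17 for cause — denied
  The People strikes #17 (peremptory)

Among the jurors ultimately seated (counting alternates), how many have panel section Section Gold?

1

Removed: #4, #5, #7, #8, #9, #10, #16, #17, #18, #19, #21.
Seated (7 incl. alternates): #1, #2, #3, #6, #11, #12, #13.
Of those, in Section Gold: #11 → 1.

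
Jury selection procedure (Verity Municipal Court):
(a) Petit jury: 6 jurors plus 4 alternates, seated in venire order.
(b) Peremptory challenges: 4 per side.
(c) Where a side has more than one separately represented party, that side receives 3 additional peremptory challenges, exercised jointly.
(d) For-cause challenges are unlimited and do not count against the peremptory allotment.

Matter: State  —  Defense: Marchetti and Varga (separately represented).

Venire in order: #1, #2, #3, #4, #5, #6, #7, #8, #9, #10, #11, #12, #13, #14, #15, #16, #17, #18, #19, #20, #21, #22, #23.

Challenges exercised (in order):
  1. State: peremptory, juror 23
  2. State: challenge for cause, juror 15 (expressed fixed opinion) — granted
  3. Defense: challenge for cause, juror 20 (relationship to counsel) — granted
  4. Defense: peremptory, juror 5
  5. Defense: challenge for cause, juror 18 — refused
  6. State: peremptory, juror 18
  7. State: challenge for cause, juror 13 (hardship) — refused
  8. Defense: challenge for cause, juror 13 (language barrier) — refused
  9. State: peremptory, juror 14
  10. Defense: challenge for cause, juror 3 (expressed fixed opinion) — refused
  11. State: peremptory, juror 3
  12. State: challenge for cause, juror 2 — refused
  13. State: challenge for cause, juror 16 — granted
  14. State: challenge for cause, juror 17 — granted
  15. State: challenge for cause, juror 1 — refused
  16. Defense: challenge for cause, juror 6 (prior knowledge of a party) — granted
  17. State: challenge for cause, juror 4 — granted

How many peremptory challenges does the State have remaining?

0

State allotment: 4.
State peremptories used: #23, #18, #14, #3 — 4 (for-cause on #15, #13, #2, #16, #17, #1, #4 don't count).
Remaining: 4 − 4 = 0.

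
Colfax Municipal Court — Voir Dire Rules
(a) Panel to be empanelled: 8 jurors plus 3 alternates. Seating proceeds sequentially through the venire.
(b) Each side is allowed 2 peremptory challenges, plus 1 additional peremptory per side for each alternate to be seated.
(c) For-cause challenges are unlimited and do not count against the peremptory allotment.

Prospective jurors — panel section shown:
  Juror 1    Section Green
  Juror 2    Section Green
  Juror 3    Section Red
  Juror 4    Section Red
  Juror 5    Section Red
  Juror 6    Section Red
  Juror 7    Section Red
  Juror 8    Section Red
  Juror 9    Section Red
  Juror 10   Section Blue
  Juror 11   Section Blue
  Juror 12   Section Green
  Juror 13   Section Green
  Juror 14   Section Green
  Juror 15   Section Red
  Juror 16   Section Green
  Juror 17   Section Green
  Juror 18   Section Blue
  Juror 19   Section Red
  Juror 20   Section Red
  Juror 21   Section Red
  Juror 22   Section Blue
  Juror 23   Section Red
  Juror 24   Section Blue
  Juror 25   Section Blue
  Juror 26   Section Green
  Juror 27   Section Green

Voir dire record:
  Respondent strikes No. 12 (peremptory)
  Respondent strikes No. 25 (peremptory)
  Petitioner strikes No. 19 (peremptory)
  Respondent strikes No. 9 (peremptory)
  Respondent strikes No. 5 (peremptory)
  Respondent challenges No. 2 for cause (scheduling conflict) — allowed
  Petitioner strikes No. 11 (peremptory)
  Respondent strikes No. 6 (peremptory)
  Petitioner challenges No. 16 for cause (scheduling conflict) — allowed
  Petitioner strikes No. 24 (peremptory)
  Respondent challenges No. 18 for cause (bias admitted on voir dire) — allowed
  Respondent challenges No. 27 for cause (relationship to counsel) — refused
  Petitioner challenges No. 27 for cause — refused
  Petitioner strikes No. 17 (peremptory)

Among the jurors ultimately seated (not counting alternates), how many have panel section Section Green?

Removed: #2, #5, #6, #9, #11, #12, #16, #17, #18, #19, #24, #25.
Seated jurors 1–8: #1, #3, #4, #7, #8, #10, #13, #14 (alternates #15, #20, #21 not counted).
Of those, in Section Green: #1, #13, #14 → 3.

3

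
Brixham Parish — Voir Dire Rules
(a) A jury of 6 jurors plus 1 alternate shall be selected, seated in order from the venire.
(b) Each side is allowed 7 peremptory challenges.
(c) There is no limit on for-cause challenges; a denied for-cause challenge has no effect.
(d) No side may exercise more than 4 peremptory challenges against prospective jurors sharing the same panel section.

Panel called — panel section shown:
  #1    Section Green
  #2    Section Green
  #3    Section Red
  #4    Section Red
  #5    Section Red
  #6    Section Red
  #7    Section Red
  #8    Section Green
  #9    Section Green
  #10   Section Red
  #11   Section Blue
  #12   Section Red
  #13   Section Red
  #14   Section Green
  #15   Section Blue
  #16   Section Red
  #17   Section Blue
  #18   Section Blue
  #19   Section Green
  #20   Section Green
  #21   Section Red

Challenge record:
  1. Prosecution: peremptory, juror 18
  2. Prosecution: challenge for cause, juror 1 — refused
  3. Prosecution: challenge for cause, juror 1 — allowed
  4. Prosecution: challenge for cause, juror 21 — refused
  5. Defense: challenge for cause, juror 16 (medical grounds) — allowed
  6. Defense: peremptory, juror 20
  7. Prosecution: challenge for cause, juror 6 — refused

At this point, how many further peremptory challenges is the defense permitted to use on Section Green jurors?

3

Defense peremptories so far: #20 — 1 of 7 used, 6 left overall.
Against Section Green: #20 — 1 used; per-section cap 4 leaves 3.
Binding limit: min(6, 3) = 3.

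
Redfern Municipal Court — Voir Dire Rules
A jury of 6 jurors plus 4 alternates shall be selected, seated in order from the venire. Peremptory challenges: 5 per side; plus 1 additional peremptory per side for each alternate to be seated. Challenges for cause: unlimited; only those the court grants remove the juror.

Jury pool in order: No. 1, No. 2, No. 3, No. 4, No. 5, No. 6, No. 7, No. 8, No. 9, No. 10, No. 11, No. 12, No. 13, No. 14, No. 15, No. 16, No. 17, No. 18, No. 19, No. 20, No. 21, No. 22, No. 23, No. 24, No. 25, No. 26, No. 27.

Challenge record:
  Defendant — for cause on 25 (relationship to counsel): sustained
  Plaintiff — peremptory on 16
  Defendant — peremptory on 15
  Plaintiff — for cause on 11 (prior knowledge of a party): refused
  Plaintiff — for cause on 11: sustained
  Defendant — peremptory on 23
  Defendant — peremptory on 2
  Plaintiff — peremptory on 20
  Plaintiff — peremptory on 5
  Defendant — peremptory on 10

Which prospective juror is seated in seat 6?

Removed: #2, #5, #10, #11, #15, #16, #20, #23, #25.
Seating in order: seats 1–6 → #1, #3, #4, #6, #7, #8; alternates → #9, #12, #13, #14.
So seat 6 is #8.

8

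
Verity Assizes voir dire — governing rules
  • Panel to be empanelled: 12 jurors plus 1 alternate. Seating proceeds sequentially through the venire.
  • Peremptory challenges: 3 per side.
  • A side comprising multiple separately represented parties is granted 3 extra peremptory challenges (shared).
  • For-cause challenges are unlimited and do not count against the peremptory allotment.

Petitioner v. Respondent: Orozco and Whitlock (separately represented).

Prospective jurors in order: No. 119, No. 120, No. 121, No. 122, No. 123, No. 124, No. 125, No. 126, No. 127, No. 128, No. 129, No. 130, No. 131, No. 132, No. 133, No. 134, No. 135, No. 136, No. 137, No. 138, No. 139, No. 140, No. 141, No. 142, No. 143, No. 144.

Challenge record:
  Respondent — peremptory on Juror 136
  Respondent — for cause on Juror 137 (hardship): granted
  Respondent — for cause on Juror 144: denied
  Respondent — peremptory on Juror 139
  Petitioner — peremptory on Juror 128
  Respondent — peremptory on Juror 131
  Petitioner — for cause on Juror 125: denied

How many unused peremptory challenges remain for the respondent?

3

Respondent allotment: 3 base + 3 multi-party = 6.
Respondent peremptories used: #136, #139, #131 — 3 (for-cause on #137, #144 don't count).
Remaining: 6 − 3 = 3.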